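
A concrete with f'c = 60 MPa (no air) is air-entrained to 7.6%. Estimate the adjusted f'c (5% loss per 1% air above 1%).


Strength loss = (7.6 - 1) * 5 = 33.0%
f'c = 60 * (1 - 33.0/100)
= 40.2 MPa

40.2


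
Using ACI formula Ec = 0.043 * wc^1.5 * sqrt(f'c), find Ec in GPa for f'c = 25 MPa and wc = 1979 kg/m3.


Ec = 0.043 * 1979^1.5 * sqrt(25) / 1000
= 18.93 GPa

18.93


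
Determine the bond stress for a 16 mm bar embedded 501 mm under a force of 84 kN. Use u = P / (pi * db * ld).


u = P / (pi * db * ld)
= 84 * 1000 / (pi * 16 * 501)
= 3.336 MPa

3.336


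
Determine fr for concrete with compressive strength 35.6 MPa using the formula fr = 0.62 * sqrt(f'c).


fr = 0.62 * sqrt(35.6)
= 3.699 MPa

3.699


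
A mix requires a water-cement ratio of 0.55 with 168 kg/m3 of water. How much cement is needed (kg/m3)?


Cement = water / (w/c)
= 168 / 0.55
= 305.5 kg/m3

305.5


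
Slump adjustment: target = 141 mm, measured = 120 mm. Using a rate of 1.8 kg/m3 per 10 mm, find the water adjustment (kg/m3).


Difference = 141 - 120 = 21 mm
Water adjustment = 21 * 1.8 / 10 = 3.8 kg/m3

3.8


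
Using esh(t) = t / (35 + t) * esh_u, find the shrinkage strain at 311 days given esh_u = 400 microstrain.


esh(311) = 311 / (35 + 311) * 400
= 311 / 346 * 400
= 359.5 microstrain

359.5


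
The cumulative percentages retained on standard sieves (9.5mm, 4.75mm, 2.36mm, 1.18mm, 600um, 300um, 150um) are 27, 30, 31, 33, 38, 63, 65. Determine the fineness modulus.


FM = sum(cumulative % retained) / 100
= 287 / 100
= 2.87

2.87


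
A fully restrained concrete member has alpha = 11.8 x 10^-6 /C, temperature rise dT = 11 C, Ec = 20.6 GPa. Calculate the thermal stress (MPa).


sigma = alpha * dT * Ec
= 11.8e-6 * 11 * 20.6 * 1000
= 2.674 MPa

2.674


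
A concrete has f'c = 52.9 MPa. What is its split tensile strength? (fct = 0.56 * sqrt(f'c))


fct = 0.56 * sqrt(52.9)
= 0.56 * 7.273
= 4.073 MPa

4.073


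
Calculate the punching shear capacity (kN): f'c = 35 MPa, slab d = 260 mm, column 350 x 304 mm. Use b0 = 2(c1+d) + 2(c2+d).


b0 = 2*(350 + 260) + 2*(304 + 260) = 2348 mm
Vc = 0.33 * sqrt(35) * 2348 * 260 / 1000
= 1191.84 kN

1191.84


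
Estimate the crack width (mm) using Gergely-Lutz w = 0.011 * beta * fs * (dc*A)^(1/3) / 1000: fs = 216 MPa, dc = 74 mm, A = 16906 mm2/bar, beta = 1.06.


w = 0.011 * beta * fs * (dc * A)^(1/3) / 1000
= 0.011 * 1.06 * 216 * (74 * 16906)^(1/3) / 1000
= 0.271 mm

0.271


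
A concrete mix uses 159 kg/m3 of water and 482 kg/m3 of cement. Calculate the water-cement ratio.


w/c = water / cement
w/c = 159 / 482 = 0.33

0.33


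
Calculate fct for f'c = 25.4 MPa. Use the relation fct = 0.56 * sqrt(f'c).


fct = 0.56 * sqrt(25.4)
= 0.56 * 5.04
= 2.822 MPa

2.822


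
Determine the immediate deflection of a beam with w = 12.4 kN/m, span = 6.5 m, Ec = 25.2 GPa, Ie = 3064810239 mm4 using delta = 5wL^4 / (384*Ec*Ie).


Convert: L = 6.5 m = 6500 mm, Ec = 25.2 GPa = 25200 MPa
delta = 5 * 12.4 * 6500^4 / (384 * 25200 * 3064810239)
= 3.73 mm

3.73


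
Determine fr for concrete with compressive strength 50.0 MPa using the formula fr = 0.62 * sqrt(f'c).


fr = 0.62 * sqrt(50.0)
= 4.384 MPa

4.384


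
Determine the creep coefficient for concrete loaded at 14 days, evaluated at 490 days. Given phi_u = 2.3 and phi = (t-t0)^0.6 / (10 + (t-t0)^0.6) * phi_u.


dt = 490 - 14 = 476
phi = 476^0.6 / (10 + 476^0.6) * 2.3
= 1.844

1.844


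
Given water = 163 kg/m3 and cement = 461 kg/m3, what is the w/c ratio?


w/c = water / cement
w/c = 163 / 461 = 0.354

0.354


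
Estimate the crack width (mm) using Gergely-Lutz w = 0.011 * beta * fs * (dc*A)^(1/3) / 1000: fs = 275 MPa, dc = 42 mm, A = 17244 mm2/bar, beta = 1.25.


w = 0.011 * beta * fs * (dc * A)^(1/3) / 1000
= 0.011 * 1.25 * 275 * (42 * 17244)^(1/3) / 1000
= 0.34 mm

0.34


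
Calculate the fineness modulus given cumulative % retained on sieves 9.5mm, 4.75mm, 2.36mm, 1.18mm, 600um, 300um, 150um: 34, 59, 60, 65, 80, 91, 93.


FM = sum(cumulative % retained) / 100
= 482 / 100
= 4.82

4.82


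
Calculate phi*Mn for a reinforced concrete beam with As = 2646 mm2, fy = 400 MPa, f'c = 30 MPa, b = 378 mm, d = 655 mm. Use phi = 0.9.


a = As * fy / (0.85 * f'c * b)
= 2646 * 400 / (0.85 * 30 * 378)
= 109.8039 mm
Mn = As * fy * (d - a/2) / 10^6
= 635.1438 kN-m
phi*Mn = 0.9 * 635.1438 = 571.63 kN-m

571.63


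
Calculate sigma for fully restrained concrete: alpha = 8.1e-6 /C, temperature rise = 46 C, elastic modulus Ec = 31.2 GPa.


sigma = alpha * dT * Ec
= 8.1e-6 * 46 * 31.2 * 1000
= 11.625 MPa

11.625


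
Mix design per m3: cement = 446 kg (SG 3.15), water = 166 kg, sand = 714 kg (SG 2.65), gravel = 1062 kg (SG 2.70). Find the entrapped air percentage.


Vol cement = 446 / (3.15 * 1000) = 0.141587 m3
Vol water = 166 / 1000 = 0.166 m3
Vol sand = 714 / (2.65 * 1000) = 0.269434 m3
Vol gravel = 1062 / (2.70 * 1000) = 0.393333 m3
Total solid + water volume = 0.970355 m3
Air = (1 - 0.970355) * 100 = 2.96%

2.96


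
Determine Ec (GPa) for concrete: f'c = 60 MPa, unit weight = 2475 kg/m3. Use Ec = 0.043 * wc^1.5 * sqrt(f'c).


Ec = 0.043 * 2475^1.5 * sqrt(60) / 1000
= 41.01 GPa

41.01


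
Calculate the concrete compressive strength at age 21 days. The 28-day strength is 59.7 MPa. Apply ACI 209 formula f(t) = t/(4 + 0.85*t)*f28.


f(21) = 21 / (4 + 0.85 * 21) * 59.7
= 21 / 21.85 * 59.7
= 57.38 MPa

57.38


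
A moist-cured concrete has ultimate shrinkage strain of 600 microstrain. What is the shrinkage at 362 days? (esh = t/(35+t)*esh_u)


esh(362) = 362 / (35 + 362) * 600
= 362 / 397 * 600
= 547.1 microstrain

547.1


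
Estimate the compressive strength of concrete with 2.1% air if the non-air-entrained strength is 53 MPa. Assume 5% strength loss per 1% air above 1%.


Strength loss = (2.1 - 1) * 5 = 5.5%
f'c = 53 * (1 - 5.5/100)
= 50.09 MPa

50.09


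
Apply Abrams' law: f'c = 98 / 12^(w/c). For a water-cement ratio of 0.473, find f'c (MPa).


f'c = 98 / 12^0.473
= 98 / 3.239
= 30.25 MPa

30.25


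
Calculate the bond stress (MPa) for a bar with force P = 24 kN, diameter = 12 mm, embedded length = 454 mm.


u = P / (pi * db * ld)
= 24 * 1000 / (pi * 12 * 454)
= 1.402 MPa

1.402


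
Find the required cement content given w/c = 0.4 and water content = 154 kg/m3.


Cement = water / (w/c)
= 154 / 0.4
= 385.0 kg/m3

385.0


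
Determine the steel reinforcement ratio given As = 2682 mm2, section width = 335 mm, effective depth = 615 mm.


rho = As / (b * d)
= 2682 / (335 * 615)
= 0.013

0.013


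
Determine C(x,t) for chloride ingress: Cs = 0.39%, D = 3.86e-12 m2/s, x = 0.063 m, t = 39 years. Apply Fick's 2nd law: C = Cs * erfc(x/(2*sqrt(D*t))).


t_seconds = 39 * 365.25 * 24 * 3600 = 1230746400.0 s
arg = 0.063 / (2 * sqrt(3.86e-12 * 1230746400.0))
= 0.457
erfc(0.457) = 0.5181
C = 0.39 * 0.5181 = 0.202%

0.202


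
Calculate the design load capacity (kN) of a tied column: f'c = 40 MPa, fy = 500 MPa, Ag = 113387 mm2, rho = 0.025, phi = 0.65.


Ast = rho * Ag = 0.025 * 113387 = 2834.675 mm2
phi*Pn = 0.65 * 0.80 * (0.85 * 40 * (113387 - 2834.675) + 500 * 2834.675) / 1000
= 2691.58 kN

2691.58


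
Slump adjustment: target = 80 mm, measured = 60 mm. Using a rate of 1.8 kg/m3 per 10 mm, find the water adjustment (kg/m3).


Difference = 80 - 60 = 20 mm
Water adjustment = 20 * 1.8 / 10 = 3.6 kg/m3

3.6


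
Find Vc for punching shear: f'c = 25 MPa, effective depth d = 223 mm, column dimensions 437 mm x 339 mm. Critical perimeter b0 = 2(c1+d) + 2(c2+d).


b0 = 2*(437 + 223) + 2*(339 + 223) = 2444 mm
Vc = 0.33 * sqrt(25) * 2444 * 223 / 1000
= 899.27 kN

899.27


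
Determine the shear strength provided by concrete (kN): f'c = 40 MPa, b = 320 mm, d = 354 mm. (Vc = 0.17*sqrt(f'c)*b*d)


Vc = 0.17 * sqrt(40) * 320 * 354 / 1000
= 121.8 kN

121.8


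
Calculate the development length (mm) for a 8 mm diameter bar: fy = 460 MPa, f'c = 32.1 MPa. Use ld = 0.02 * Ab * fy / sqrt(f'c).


Ab = pi * 8^2 / 4 = 50.265 mm2
ld = 0.02 * 50.265 * 460 / sqrt(32.1)
= 81.6 mm

81.6


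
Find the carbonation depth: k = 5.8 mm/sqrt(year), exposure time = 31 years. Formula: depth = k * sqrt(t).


depth = k * sqrt(t)
= 5.8 * sqrt(31)
= 32.29 mm

32.29


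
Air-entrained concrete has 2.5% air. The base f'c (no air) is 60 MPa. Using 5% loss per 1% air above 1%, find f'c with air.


Strength loss = (2.5 - 1) * 5 = 7.5%
f'c = 60 * (1 - 7.5/100)
= 55.5 MPa

55.5


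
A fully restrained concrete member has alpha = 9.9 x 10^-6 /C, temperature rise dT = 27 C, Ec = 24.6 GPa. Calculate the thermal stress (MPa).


sigma = alpha * dT * Ec
= 9.9e-6 * 27 * 24.6 * 1000
= 6.576 MPa

6.576


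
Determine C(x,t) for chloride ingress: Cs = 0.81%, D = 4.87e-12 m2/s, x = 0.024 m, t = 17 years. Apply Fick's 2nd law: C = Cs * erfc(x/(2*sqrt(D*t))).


t_seconds = 17 * 365.25 * 24 * 3600 = 536479200.0 s
arg = 0.024 / (2 * sqrt(4.87e-12 * 536479200.0))
= 0.2348
erfc(0.2348) = 0.7399
C = 0.81 * 0.7399 = 0.5993%

0.5993


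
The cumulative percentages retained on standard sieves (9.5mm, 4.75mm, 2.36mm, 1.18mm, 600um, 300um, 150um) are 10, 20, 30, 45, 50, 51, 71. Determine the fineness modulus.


FM = sum(cumulative % retained) / 100
= 277 / 100
= 2.77

2.77


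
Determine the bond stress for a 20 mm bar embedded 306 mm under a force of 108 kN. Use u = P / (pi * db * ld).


u = P / (pi * db * ld)
= 108 * 1000 / (pi * 20 * 306)
= 5.617 MPa

5.617


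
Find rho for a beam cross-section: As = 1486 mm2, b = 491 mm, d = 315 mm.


rho = As / (b * d)
= 1486 / (491 * 315)
= 0.0096

0.0096


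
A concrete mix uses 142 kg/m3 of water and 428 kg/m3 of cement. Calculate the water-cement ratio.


w/c = water / cement
w/c = 142 / 428 = 0.332

0.332


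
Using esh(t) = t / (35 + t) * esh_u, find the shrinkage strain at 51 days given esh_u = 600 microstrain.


esh(51) = 51 / (35 + 51) * 600
= 51 / 86 * 600
= 355.8 microstrain

355.8


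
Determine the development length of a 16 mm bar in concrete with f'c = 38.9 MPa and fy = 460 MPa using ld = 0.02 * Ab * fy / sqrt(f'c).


Ab = pi * 16^2 / 4 = 201.062 mm2
ld = 0.02 * 201.062 * 460 / sqrt(38.9)
= 296.6 mm

296.6


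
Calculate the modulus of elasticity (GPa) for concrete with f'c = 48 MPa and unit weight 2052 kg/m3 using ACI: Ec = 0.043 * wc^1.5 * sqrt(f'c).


Ec = 0.043 * 2052^1.5 * sqrt(48) / 1000
= 27.69 GPa

27.69


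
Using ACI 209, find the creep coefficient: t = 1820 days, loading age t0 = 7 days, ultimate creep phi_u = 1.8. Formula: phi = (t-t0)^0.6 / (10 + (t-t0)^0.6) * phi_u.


dt = 1820 - 7 = 1813
phi = 1813^0.6 / (10 + 1813^0.6) * 1.8
= 1.62

1.62


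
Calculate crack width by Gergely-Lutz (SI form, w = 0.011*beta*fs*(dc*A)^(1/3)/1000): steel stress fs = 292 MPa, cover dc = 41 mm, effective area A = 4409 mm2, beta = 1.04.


w = 0.011 * beta * fs * (dc * A)^(1/3) / 1000
= 0.011 * 1.04 * 292 * (41 * 4409)^(1/3) / 1000
= 0.189 mm

0.189


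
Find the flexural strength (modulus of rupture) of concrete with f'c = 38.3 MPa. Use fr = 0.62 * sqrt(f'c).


fr = 0.62 * sqrt(38.3)
= 3.837 MPa

3.837


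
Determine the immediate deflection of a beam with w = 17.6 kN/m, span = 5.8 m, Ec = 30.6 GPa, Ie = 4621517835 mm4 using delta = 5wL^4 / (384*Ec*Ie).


Convert: L = 5.8 m = 5800 mm, Ec = 30.6 GPa = 30600 MPa
delta = 5 * 17.6 * 5800^4 / (384 * 30600 * 4621517835)
= 1.83 mm

1.83


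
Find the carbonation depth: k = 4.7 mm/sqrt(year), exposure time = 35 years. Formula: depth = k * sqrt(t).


depth = k * sqrt(t)
= 4.7 * sqrt(35)
= 27.81 mm

27.81


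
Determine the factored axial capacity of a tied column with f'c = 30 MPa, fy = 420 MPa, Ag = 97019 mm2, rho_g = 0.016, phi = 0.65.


Ast = rho * Ag = 0.016 * 97019 = 1552.304 mm2
phi*Pn = 0.65 * 0.80 * (0.85 * 30 * (97019 - 1552.304) + 420 * 1552.304) / 1000
= 1604.91 kN

1604.91


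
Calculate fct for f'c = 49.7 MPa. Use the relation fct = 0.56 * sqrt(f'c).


fct = 0.56 * sqrt(49.7)
= 0.56 * 7.05
= 3.948 MPa

3.948


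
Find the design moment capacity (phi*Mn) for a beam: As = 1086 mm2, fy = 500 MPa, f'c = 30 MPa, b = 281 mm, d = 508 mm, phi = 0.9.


a = As * fy / (0.85 * f'c * b)
= 1086 * 500 / (0.85 * 30 * 281)
= 75.7798 mm
Mn = As * fy * (d - a/2) / 10^6
= 255.2698 kN-m
phi*Mn = 0.9 * 255.2698 = 229.74 kN-m

229.74


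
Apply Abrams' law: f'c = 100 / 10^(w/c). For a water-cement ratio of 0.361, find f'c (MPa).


f'c = 100 / 10^0.361
= 100 / 2.296
= 43.55 MPa

43.55


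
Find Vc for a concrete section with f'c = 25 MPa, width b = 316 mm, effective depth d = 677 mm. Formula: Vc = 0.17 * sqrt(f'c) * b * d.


Vc = 0.17 * sqrt(25) * 316 * 677 / 1000
= 181.84 kN

181.84


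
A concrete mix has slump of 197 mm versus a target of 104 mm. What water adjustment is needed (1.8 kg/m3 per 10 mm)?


Difference = 104 - 197 = -93 mm
Water adjustment = -93 * 1.8 / 10 = -16.7 kg/m3

-16.7


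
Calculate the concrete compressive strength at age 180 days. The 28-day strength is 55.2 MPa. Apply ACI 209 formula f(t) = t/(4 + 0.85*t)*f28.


f(180) = 180 / (4 + 0.85 * 180) * 55.2
= 180 / 157.0 * 55.2
= 63.29 MPa

63.29


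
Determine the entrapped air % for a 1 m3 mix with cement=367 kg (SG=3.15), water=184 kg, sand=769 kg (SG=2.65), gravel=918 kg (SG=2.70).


Vol cement = 367 / (3.15 * 1000) = 0.116508 m3
Vol water = 184 / 1000 = 0.184 m3
Vol sand = 769 / (2.65 * 1000) = 0.290189 m3
Vol gravel = 918 / (2.70 * 1000) = 0.34 m3
Total solid + water volume = 0.930697 m3
Air = (1 - 0.930697) * 100 = 6.93%

6.93


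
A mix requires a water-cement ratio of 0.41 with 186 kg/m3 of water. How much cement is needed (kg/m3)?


Cement = water / (w/c)
= 186 / 0.41
= 453.7 kg/m3

453.7


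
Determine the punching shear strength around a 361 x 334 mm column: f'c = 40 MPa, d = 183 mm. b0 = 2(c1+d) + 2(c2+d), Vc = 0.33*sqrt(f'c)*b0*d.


b0 = 2*(361 + 183) + 2*(334 + 183) = 2122 mm
Vc = 0.33 * sqrt(40) * 2122 * 183 / 1000
= 810.48 kN

810.48


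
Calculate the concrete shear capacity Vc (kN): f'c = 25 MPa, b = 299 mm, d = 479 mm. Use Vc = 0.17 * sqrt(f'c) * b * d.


Vc = 0.17 * sqrt(25) * 299 * 479 / 1000
= 121.74 kN

121.74


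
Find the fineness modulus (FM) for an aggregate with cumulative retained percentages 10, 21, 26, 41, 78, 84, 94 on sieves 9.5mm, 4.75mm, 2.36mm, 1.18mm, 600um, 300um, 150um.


FM = sum(cumulative % retained) / 100
= 354 / 100
= 3.54

3.54


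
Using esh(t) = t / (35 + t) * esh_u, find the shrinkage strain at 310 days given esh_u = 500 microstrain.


esh(310) = 310 / (35 + 310) * 500
= 310 / 345 * 500
= 449.3 microstrain

449.3


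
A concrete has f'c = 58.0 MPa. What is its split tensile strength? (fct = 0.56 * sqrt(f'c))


fct = 0.56 * sqrt(58.0)
= 0.56 * 7.616
= 4.265 MPa

4.265


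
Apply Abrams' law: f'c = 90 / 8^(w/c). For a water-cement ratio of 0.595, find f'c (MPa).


f'c = 90 / 8^0.595
= 90 / 3.446
= 26.12 MPa

26.12


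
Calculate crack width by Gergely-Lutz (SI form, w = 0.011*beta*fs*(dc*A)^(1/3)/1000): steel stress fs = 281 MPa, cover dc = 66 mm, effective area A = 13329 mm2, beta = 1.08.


w = 0.011 * beta * fs * (dc * A)^(1/3) / 1000
= 0.011 * 1.08 * 281 * (66 * 13329)^(1/3) / 1000
= 0.32 mm

0.32


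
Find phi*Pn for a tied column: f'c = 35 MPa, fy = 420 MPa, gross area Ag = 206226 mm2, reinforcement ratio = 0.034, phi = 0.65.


Ast = rho * Ag = 0.034 * 206226 = 7011.684 mm2
phi*Pn = 0.65 * 0.80 * (0.85 * 35 * (206226 - 7011.684) + 420 * 7011.684) / 1000
= 4613.2 kN

4613.2


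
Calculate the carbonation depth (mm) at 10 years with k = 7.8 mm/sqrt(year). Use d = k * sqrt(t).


depth = k * sqrt(t)
= 7.8 * sqrt(10)
= 24.67 mm

24.67


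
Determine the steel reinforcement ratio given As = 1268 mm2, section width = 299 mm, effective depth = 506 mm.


rho = As / (b * d)
= 1268 / (299 * 506)
= 0.0084

0.0084


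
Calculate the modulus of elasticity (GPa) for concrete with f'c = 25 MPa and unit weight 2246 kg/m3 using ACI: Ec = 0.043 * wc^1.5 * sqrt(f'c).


Ec = 0.043 * 2246^1.5 * sqrt(25) / 1000
= 22.89 GPa

22.89


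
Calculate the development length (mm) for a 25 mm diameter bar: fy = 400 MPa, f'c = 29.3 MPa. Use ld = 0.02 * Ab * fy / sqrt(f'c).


Ab = pi * 25^2 / 4 = 490.874 mm2
ld = 0.02 * 490.874 * 400 / sqrt(29.3)
= 725.5 mm

725.5


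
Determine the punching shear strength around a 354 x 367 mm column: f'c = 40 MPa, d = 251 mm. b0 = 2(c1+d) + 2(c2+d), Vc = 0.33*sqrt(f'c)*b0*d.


b0 = 2*(354 + 251) + 2*(367 + 251) = 2446 mm
Vc = 0.33 * sqrt(40) * 2446 * 251 / 1000
= 1281.37 kN

1281.37


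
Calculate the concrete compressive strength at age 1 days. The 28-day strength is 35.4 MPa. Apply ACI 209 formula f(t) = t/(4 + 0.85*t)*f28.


f(1) = 1 / (4 + 0.85 * 1) * 35.4
= 1 / 4.85 * 35.4
= 7.3 MPa

7.3


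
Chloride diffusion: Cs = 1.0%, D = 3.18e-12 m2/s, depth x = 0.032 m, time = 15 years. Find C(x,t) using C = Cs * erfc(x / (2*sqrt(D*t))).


t_seconds = 15 * 365.25 * 24 * 3600 = 473364000.0 s
arg = 0.032 / (2 * sqrt(3.18e-12 * 473364000.0))
= 0.4124
erfc(0.4124) = 0.5598
C = 1.0 * 0.5598 = 0.5598%

0.5598


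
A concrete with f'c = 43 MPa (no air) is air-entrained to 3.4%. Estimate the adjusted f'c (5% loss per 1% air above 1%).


Strength loss = (3.4 - 1) * 5 = 12.0%
f'c = 43 * (1 - 12.0/100)
= 37.84 MPa

37.84


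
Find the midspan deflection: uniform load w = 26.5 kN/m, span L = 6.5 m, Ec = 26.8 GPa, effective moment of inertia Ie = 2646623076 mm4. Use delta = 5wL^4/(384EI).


Convert: L = 6.5 m = 6500 mm, Ec = 26.8 GPa = 26800 MPa
delta = 5 * 26.5 * 6500^4 / (384 * 26800 * 2646623076)
= 8.68 mm

8.68


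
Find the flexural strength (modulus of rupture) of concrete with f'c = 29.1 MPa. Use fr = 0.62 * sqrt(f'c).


fr = 0.62 * sqrt(29.1)
= 3.345 MPa

3.345


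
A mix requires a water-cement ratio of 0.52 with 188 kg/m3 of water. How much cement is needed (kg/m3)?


Cement = water / (w/c)
= 188 / 0.52
= 361.5 kg/m3

361.5


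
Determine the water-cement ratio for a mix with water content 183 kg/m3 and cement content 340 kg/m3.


w/c = water / cement
w/c = 183 / 340 = 0.538

0.538


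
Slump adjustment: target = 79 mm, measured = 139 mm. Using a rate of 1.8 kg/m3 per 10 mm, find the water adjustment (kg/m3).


Difference = 79 - 139 = -60 mm
Water adjustment = -60 * 1.8 / 10 = -10.8 kg/m3

-10.8


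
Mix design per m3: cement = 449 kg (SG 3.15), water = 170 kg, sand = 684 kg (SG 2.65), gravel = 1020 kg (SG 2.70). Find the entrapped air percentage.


Vol cement = 449 / (3.15 * 1000) = 0.14254 m3
Vol water = 170 / 1000 = 0.17 m3
Vol sand = 684 / (2.65 * 1000) = 0.258113 m3
Vol gravel = 1020 / (2.70 * 1000) = 0.377778 m3
Total solid + water volume = 0.948431 m3
Air = (1 - 0.948431) * 100 = 5.16%

5.16


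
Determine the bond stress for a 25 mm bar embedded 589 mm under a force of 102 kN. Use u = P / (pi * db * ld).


u = P / (pi * db * ld)
= 102 * 1000 / (pi * 25 * 589)
= 2.205 MPa

2.205


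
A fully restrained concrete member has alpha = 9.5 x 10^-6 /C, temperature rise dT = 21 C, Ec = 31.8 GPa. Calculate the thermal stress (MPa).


sigma = alpha * dT * Ec
= 9.5e-6 * 21 * 31.8 * 1000
= 6.344 MPa

6.344


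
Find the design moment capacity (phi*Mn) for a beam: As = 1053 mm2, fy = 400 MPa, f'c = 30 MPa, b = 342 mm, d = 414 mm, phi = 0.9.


a = As * fy / (0.85 * f'c * b)
= 1053 * 400 / (0.85 * 30 * 342)
= 48.2972 mm
Mn = As * fy * (d - a/2) / 10^6
= 164.2054 kN-m
phi*Mn = 0.9 * 164.2054 = 147.78 kN-m

147.78


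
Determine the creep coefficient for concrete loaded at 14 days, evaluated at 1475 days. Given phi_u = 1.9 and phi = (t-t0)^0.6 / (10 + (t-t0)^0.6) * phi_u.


dt = 1475 - 14 = 1461
phi = 1461^0.6 / (10 + 1461^0.6) * 1.9
= 1.687

1.687


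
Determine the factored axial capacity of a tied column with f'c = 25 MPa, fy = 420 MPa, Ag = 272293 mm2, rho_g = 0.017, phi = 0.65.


Ast = rho * Ag = 0.017 * 272293 = 4628.981 mm2
phi*Pn = 0.65 * 0.80 * (0.85 * 25 * (272293 - 4628.981) + 420 * 4628.981) / 1000
= 3968.66 kN

3968.66


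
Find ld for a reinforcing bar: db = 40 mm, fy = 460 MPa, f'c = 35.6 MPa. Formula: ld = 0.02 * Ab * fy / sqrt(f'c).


Ab = pi * 40^2 / 4 = 1256.637 mm2
ld = 0.02 * 1256.637 * 460 / sqrt(35.6)
= 1937.6 mm

1937.6


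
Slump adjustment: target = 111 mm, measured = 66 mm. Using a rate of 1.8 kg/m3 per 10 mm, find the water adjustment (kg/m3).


Difference = 111 - 66 = 45 mm
Water adjustment = 45 * 1.8 / 10 = 8.1 kg/m3

8.1


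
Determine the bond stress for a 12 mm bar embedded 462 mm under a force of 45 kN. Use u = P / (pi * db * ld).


u = P / (pi * db * ld)
= 45 * 1000 / (pi * 12 * 462)
= 2.584 MPa

2.584


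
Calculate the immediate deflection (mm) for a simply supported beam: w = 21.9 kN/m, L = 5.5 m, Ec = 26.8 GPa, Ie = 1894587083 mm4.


Convert: L = 5.5 m = 5500 mm, Ec = 26.8 GPa = 26800 MPa
delta = 5 * 21.9 * 5500^4 / (384 * 26800 * 1894587083)
= 5.14 mm

5.14


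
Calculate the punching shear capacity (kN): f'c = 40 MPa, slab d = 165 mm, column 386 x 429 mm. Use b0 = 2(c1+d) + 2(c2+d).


b0 = 2*(386 + 165) + 2*(429 + 165) = 2290 mm
Vc = 0.33 * sqrt(40) * 2290 * 165 / 1000
= 788.61 kN

788.61


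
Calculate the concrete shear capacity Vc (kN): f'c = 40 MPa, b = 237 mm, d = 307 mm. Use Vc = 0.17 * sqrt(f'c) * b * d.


Vc = 0.17 * sqrt(40) * 237 * 307 / 1000
= 78.23 kN

78.23


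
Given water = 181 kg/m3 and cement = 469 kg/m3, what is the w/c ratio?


w/c = water / cement
w/c = 181 / 469 = 0.386

0.386


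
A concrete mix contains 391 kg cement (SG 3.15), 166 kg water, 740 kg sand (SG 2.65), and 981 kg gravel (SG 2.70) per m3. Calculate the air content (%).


Vol cement = 391 / (3.15 * 1000) = 0.124127 m3
Vol water = 166 / 1000 = 0.166 m3
Vol sand = 740 / (2.65 * 1000) = 0.279245 m3
Vol gravel = 981 / (2.70 * 1000) = 0.363333 m3
Total solid + water volume = 0.932706 m3
Air = (1 - 0.932706) * 100 = 6.73%

6.73


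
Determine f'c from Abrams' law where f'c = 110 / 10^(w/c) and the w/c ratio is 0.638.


f'c = 110 / 10^0.638
= 110 / 4.345
= 25.32 MPa

25.32


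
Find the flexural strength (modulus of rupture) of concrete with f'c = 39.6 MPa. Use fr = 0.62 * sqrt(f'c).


fr = 0.62 * sqrt(39.6)
= 3.902 MPa

3.902


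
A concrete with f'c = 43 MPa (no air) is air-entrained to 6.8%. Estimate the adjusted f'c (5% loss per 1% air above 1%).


Strength loss = (6.8 - 1) * 5 = 29.0%
f'c = 43 * (1 - 29.0/100)
= 30.53 MPa

30.53


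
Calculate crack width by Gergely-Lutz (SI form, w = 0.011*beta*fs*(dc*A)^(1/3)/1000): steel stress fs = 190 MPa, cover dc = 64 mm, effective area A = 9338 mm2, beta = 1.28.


w = 0.011 * beta * fs * (dc * A)^(1/3) / 1000
= 0.011 * 1.28 * 190 * (64 * 9338)^(1/3) / 1000
= 0.225 mm

0.225


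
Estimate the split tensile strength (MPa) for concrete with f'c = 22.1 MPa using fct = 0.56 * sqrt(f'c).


fct = 0.56 * sqrt(22.1)
= 0.56 * 4.701
= 2.633 MPa

2.633


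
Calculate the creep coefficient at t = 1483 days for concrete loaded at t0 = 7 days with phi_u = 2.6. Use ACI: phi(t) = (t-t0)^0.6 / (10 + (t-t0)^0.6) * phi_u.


dt = 1483 - 7 = 1476
phi = 1476^0.6 / (10 + 1476^0.6) * 2.6
= 2.31

2.31


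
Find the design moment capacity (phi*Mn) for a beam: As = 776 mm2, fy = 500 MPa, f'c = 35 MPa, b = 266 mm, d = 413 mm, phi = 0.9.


a = As * fy / (0.85 * f'c * b)
= 776 * 500 / (0.85 * 35 * 266)
= 49.0301 mm
Mn = As * fy * (d - a/2) / 10^6
= 150.7322 kN-m
phi*Mn = 0.9 * 150.7322 = 135.66 kN-m

135.66


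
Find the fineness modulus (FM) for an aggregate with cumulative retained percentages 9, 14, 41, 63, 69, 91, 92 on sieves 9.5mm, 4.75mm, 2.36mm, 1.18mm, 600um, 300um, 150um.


FM = sum(cumulative % retained) / 100
= 379 / 100
= 3.79

3.79


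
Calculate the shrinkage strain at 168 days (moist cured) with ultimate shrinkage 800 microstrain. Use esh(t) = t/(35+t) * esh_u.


esh(168) = 168 / (35 + 168) * 800
= 168 / 203 * 800
= 662.1 microstrain

662.1


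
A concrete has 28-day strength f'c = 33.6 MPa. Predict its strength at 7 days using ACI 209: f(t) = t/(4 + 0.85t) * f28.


f(7) = 7 / (4 + 0.85 * 7) * 33.6
= 7 / 9.95 * 33.6
= 23.64 MPa

23.64


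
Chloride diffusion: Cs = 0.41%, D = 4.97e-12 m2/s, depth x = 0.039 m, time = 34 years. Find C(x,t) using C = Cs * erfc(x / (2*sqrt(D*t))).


t_seconds = 34 * 365.25 * 24 * 3600 = 1072958400.0 s
arg = 0.039 / (2 * sqrt(4.97e-12 * 1072958400.0))
= 0.267
erfc(0.267) = 0.7057
C = 0.41 * 0.7057 = 0.2893%

0.2893


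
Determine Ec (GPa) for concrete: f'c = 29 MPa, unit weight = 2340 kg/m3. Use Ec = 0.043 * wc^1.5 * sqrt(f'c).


Ec = 0.043 * 2340^1.5 * sqrt(29) / 1000
= 26.21 GPa

26.21


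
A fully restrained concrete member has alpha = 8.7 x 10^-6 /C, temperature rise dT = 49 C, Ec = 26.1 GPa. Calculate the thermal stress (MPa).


sigma = alpha * dT * Ec
= 8.7e-6 * 49 * 26.1 * 1000
= 11.126 MPa

11.126


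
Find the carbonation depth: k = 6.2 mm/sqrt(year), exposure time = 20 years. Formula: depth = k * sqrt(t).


depth = k * sqrt(t)
= 6.2 * sqrt(20)
= 27.73 mm

27.73


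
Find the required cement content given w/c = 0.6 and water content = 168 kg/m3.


Cement = water / (w/c)
= 168 / 0.6
= 280.0 kg/m3

280.0


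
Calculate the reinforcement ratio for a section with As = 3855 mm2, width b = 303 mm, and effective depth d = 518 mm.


rho = As / (b * d)
= 3855 / (303 * 518)
= 0.0246

0.0246


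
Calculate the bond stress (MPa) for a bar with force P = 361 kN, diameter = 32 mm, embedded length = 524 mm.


u = P / (pi * db * ld)
= 361 * 1000 / (pi * 32 * 524)
= 6.853 MPa

6.853


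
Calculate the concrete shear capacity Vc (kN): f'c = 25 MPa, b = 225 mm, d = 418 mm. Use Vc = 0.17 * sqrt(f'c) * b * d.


Vc = 0.17 * sqrt(25) * 225 * 418 / 1000
= 79.94 kN

79.94


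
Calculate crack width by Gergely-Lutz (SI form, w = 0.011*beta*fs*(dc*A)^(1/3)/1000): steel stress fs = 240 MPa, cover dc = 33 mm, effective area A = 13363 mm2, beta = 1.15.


w = 0.011 * beta * fs * (dc * A)^(1/3) / 1000
= 0.011 * 1.15 * 240 * (33 * 13363)^(1/3) / 1000
= 0.231 mm

0.231


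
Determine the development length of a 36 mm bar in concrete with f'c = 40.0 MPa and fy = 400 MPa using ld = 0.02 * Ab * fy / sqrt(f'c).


Ab = pi * 36^2 / 4 = 1017.876 mm2
ld = 0.02 * 1017.876 * 400 / sqrt(40.0)
= 1287.5 mm

1287.5


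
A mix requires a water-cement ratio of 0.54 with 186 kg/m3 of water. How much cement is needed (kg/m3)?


Cement = water / (w/c)
= 186 / 0.54
= 344.4 kg/m3

344.4


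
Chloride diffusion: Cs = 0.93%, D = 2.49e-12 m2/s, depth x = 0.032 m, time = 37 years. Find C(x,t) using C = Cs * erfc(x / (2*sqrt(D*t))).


t_seconds = 37 * 365.25 * 24 * 3600 = 1167631200.0 s
arg = 0.032 / (2 * sqrt(2.49e-12 * 1167631200.0))
= 0.2967
erfc(0.2967) = 0.6747
C = 0.93 * 0.6747 = 0.6275%

0.6275


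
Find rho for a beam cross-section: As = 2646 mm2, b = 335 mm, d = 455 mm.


rho = As / (b * d)
= 2646 / (335 * 455)
= 0.0174

0.0174


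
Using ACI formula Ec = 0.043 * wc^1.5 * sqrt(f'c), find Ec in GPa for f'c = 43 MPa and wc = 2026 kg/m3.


Ec = 0.043 * 2026^1.5 * sqrt(43) / 1000
= 25.71 GPa

25.71


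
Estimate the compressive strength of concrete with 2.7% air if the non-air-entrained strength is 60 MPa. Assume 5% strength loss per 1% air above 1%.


Strength loss = (2.7 - 1) * 5 = 8.5%
f'c = 60 * (1 - 8.5/100)
= 54.9 MPa

54.9


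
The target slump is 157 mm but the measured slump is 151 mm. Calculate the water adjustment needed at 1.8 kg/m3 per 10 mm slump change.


Difference = 157 - 151 = 6 mm
Water adjustment = 6 * 1.8 / 10 = 1.1 kg/m3

1.1


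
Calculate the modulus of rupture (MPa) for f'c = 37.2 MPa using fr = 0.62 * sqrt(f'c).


fr = 0.62 * sqrt(37.2)
= 3.781 MPa

3.781


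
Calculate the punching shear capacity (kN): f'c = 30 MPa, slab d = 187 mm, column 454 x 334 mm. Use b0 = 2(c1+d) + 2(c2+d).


b0 = 2*(454 + 187) + 2*(334 + 187) = 2324 mm
Vc = 0.33 * sqrt(30) * 2324 * 187 / 1000
= 785.51 kN

785.51


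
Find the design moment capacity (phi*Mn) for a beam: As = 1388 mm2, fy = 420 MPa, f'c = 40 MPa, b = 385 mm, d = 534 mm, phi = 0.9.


a = As * fy / (0.85 * f'c * b)
= 1388 * 420 / (0.85 * 40 * 385)
= 44.5348 mm
Mn = As * fy * (d - a/2) / 10^6
= 298.3196 kN-m
phi*Mn = 0.9 * 298.3196 = 268.49 kN-m

268.49


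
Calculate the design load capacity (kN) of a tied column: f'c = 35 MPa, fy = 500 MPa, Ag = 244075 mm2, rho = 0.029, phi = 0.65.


Ast = rho * Ag = 0.029 * 244075 = 7078.175 mm2
phi*Pn = 0.65 * 0.80 * (0.85 * 35 * (244075 - 7078.175) + 500 * 7078.175) / 1000
= 5506.67 kN

5506.67


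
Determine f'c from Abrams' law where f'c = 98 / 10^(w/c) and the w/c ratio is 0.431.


f'c = 98 / 10^0.431
= 98 / 2.698
= 36.33 MPa

36.33


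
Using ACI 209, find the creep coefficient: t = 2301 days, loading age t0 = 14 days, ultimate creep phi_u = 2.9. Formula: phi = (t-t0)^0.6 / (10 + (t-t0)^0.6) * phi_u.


dt = 2301 - 14 = 2287
phi = 2287^0.6 / (10 + 2287^0.6) * 2.9
= 2.645

2.645


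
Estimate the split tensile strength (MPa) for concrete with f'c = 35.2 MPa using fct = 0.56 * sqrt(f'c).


fct = 0.56 * sqrt(35.2)
= 0.56 * 5.933
= 3.322 MPa

3.322


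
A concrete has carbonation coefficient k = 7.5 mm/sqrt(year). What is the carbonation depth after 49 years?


depth = k * sqrt(t)
= 7.5 * sqrt(49)
= 52.5 mm

52.5


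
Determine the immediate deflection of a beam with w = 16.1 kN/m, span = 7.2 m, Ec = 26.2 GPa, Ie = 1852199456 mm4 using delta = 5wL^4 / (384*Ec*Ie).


Convert: L = 7.2 m = 7200 mm, Ec = 26.2 GPa = 26200 MPa
delta = 5 * 16.1 * 7200^4 / (384 * 26200 * 1852199456)
= 11.61 mm

11.61


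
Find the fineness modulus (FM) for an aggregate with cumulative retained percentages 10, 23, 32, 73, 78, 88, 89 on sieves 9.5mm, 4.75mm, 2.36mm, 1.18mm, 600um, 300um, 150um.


FM = sum(cumulative % retained) / 100
= 393 / 100
= 3.93

3.93


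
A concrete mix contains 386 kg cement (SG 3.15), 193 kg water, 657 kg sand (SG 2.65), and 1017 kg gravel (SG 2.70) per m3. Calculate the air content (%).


Vol cement = 386 / (3.15 * 1000) = 0.12254 m3
Vol water = 193 / 1000 = 0.193 m3
Vol sand = 657 / (2.65 * 1000) = 0.247925 m3
Vol gravel = 1017 / (2.70 * 1000) = 0.376667 m3
Total solid + water volume = 0.940131 m3
Air = (1 - 0.940131) * 100 = 5.99%

5.99


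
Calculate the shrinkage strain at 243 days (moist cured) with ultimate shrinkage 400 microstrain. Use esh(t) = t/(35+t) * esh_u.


esh(243) = 243 / (35 + 243) * 400
= 243 / 278 * 400
= 349.6 microstrain

349.6


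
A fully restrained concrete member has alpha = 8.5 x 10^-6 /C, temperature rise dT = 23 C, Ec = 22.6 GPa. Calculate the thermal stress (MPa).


sigma = alpha * dT * Ec
= 8.5e-6 * 23 * 22.6 * 1000
= 4.418 MPa

4.418


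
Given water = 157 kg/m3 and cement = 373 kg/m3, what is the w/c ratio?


w/c = water / cement
w/c = 157 / 373 = 0.421

0.421


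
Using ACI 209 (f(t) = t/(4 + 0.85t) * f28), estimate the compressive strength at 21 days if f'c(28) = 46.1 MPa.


f(21) = 21 / (4 + 0.85 * 21) * 46.1
= 21 / 21.85 * 46.1
= 44.31 MPa

44.31


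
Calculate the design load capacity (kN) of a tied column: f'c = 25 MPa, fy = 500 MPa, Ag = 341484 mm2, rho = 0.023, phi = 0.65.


Ast = rho * Ag = 0.023 * 341484 = 7854.132 mm2
phi*Pn = 0.65 * 0.80 * (0.85 * 25 * (341484 - 7854.132) + 500 * 7854.132) / 1000
= 5728.68 kN

5728.68


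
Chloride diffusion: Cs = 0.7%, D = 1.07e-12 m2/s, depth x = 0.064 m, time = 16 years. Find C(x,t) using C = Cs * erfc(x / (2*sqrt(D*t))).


t_seconds = 16 * 365.25 * 24 * 3600 = 504921600.0 s
arg = 0.064 / (2 * sqrt(1.07e-12 * 504921600.0))
= 1.3767
erfc(1.3767) = 0.0515
C = 0.7 * 0.0515 = 0.0361%

0.0361


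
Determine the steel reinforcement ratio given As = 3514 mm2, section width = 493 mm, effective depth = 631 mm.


rho = As / (b * d)
= 3514 / (493 * 631)
= 0.0113

0.0113


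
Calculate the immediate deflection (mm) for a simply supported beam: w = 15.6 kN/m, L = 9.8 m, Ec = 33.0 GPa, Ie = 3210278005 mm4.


Convert: L = 9.8 m = 9800 mm, Ec = 33.0 GPa = 33000 MPa
delta = 5 * 15.6 * 9800^4 / (384 * 33000 * 3210278005)
= 17.69 mm

17.69


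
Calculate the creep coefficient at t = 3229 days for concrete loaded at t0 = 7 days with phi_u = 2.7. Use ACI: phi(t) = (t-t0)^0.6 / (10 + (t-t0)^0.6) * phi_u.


dt = 3229 - 7 = 3222
phi = 3222^0.6 / (10 + 3222^0.6) * 2.7
= 2.503

2.503


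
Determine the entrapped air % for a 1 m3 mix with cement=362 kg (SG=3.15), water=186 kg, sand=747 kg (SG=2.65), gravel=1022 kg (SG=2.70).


Vol cement = 362 / (3.15 * 1000) = 0.114921 m3
Vol water = 186 / 1000 = 0.186 m3
Vol sand = 747 / (2.65 * 1000) = 0.281887 m3
Vol gravel = 1022 / (2.70 * 1000) = 0.378519 m3
Total solid + water volume = 0.961326 m3
Air = (1 - 0.961326) * 100 = 3.87%

3.87


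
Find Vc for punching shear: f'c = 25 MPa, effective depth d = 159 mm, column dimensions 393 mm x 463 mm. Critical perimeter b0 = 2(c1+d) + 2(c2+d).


b0 = 2*(393 + 159) + 2*(463 + 159) = 2348 mm
Vc = 0.33 * sqrt(25) * 2348 * 159 / 1000
= 616.0 kN

616.0


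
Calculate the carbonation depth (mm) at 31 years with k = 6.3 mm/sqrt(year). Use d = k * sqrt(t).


depth = k * sqrt(t)
= 6.3 * sqrt(31)
= 35.08 mm

35.08


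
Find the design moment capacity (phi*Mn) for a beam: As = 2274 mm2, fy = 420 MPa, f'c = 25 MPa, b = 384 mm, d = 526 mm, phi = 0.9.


a = As * fy / (0.85 * f'c * b)
= 2274 * 420 / (0.85 * 25 * 384)
= 117.0441 mm
Mn = As * fy * (d - a/2) / 10^6
= 446.4788 kN-m
phi*Mn = 0.9 * 446.4788 = 401.83 kN-m

401.83


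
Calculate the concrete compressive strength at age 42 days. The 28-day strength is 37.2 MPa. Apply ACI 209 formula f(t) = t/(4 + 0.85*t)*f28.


f(42) = 42 / (4 + 0.85 * 42) * 37.2
= 42 / 39.7 * 37.2
= 39.36 MPa

39.36


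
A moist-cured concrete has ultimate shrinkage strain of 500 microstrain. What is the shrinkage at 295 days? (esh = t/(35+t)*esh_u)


esh(295) = 295 / (35 + 295) * 500
= 295 / 330 * 500
= 447.0 microstrain

447.0


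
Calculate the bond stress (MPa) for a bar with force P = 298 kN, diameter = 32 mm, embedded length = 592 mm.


u = P / (pi * db * ld)
= 298 * 1000 / (pi * 32 * 592)
= 5.007 MPa

5.007


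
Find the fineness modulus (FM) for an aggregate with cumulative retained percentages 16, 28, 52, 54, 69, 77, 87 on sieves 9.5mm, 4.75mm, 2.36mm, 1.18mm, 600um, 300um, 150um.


FM = sum(cumulative % retained) / 100
= 383 / 100
= 3.83

3.83


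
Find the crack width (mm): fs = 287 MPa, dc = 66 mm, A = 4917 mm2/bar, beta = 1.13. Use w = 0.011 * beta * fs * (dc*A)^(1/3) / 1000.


w = 0.011 * beta * fs * (dc * A)^(1/3) / 1000
= 0.011 * 1.13 * 287 * (66 * 4917)^(1/3) / 1000
= 0.245 mm

0.245


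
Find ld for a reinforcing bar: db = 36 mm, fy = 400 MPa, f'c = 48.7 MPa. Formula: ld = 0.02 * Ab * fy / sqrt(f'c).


Ab = pi * 36^2 / 4 = 1017.876 mm2
ld = 0.02 * 1017.876 * 400 / sqrt(48.7)
= 1166.9 mm

1166.9


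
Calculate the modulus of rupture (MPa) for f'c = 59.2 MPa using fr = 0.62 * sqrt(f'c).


fr = 0.62 * sqrt(59.2)
= 4.77 MPa

4.77


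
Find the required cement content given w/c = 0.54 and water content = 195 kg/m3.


Cement = water / (w/c)
= 195 / 0.54
= 361.1 kg/m3

361.1


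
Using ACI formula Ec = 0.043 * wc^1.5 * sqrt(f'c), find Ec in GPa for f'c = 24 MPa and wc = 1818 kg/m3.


Ec = 0.043 * 1818^1.5 * sqrt(24) / 1000
= 16.33 GPa

16.33


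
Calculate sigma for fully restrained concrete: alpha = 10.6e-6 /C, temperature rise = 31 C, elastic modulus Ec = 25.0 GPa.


sigma = alpha * dT * Ec
= 10.6e-6 * 31 * 25.0 * 1000
= 8.215 MPa

8.215


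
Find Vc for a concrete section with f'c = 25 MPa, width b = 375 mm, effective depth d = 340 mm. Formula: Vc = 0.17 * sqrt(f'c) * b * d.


Vc = 0.17 * sqrt(25) * 375 * 340 / 1000
= 108.38 kN

108.38


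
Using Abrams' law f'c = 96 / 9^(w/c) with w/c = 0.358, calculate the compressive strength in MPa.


f'c = 96 / 9^0.358
= 96 / 2.196
= 43.72 MPa

43.72


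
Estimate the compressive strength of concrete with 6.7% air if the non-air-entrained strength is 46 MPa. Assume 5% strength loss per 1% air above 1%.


Strength loss = (6.7 - 1) * 5 = 28.5%
f'c = 46 * (1 - 28.5/100)
= 32.89 MPa

32.89


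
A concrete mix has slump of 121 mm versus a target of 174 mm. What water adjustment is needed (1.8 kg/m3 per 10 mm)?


Difference = 174 - 121 = 53 mm
Water adjustment = 53 * 1.8 / 10 = 9.5 kg/m3

9.5


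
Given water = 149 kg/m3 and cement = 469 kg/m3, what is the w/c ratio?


w/c = water / cement
w/c = 149 / 469 = 0.318

0.318


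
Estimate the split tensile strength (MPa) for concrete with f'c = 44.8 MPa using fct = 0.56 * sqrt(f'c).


fct = 0.56 * sqrt(44.8)
= 0.56 * 6.693
= 3.748 MPa

3.748


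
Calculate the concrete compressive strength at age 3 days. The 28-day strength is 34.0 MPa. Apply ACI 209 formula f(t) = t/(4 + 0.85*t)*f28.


f(3) = 3 / (4 + 0.85 * 3) * 34.0
= 3 / 6.55 * 34.0
= 15.57 MPa

15.57


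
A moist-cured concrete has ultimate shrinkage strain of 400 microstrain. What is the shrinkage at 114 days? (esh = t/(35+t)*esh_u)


esh(114) = 114 / (35 + 114) * 400
= 114 / 149 * 400
= 306.0 microstrain

306.0


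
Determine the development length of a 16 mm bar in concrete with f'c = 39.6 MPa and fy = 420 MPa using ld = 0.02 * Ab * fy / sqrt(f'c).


Ab = pi * 16^2 / 4 = 201.062 mm2
ld = 0.02 * 201.062 * 420 / sqrt(39.6)
= 268.4 mm

268.4


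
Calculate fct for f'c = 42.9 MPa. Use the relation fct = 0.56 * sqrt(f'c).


fct = 0.56 * sqrt(42.9)
= 0.56 * 6.55
= 3.668 MPa

3.668


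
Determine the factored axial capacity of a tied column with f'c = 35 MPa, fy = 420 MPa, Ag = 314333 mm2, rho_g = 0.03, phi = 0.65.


Ast = rho * Ag = 0.03 * 314333 = 9429.99 mm2
phi*Pn = 0.65 * 0.80 * (0.85 * 35 * (314333 - 9429.99) + 420 * 9429.99) / 1000
= 6776.36 kN

6776.36


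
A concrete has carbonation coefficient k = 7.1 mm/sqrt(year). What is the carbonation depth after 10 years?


depth = k * sqrt(t)
= 7.1 * sqrt(10)
= 22.45 mm

22.45


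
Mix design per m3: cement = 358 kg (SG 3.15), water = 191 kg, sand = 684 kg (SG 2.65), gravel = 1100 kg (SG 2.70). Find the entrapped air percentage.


Vol cement = 358 / (3.15 * 1000) = 0.113651 m3
Vol water = 191 / 1000 = 0.191 m3
Vol sand = 684 / (2.65 * 1000) = 0.258113 m3
Vol gravel = 1100 / (2.70 * 1000) = 0.407407 m3
Total solid + water volume = 0.970171 m3
Air = (1 - 0.970171) * 100 = 2.98%

2.98


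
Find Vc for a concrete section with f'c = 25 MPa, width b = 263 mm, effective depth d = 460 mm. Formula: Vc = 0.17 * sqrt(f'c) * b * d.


Vc = 0.17 * sqrt(25) * 263 * 460 / 1000
= 102.83 kN

102.83


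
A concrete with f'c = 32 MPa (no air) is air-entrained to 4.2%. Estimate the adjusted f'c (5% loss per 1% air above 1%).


Strength loss = (4.2 - 1) * 5 = 16.0%
f'c = 32 * (1 - 16.0/100)
= 26.88 MPa

26.88


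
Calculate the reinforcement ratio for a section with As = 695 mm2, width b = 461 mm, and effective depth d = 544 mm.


rho = As / (b * d)
= 695 / (461 * 544)
= 0.0028

0.0028


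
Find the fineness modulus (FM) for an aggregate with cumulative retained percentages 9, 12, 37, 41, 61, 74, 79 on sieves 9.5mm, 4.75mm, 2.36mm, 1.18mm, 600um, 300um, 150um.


FM = sum(cumulative % retained) / 100
= 313 / 100
= 3.13

3.13


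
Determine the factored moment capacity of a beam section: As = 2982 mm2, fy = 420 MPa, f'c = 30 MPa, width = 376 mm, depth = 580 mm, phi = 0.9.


a = As * fy / (0.85 * f'c * b)
= 2982 * 420 / (0.85 * 30 * 376)
= 130.6258 mm
Mn = As * fy * (d - a/2) / 10^6
= 644.6147 kN-m
phi*Mn = 0.9 * 644.6147 = 580.15 kN-m

580.15
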